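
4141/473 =4141/473 = 8.75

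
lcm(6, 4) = 12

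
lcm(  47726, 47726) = 47726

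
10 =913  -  903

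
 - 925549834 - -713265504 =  - 212284330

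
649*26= 16874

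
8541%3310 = 1921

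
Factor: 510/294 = 85/49 = 5^1* 7^( - 2)*17^1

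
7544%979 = 691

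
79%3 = 1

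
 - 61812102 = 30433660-92245762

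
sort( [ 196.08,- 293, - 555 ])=[-555, - 293 , 196.08 ]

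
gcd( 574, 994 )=14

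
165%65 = 35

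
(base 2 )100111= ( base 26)1D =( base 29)1A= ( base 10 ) 39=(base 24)1f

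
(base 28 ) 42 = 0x72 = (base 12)96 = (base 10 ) 114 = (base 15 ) 79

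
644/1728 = 161/432 = 0.37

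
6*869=5214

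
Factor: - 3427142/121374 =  - 1713571/60687  =  - 3^( - 2 )*11^( - 1)*571^1*613^(-1) * 3001^1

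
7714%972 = 910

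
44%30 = 14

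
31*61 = 1891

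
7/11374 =7/11374 =0.00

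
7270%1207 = 28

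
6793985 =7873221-1079236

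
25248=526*48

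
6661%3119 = 423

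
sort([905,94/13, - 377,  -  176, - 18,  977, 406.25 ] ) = [-377, - 176,  -  18, 94/13, 406.25,905, 977]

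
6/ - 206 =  - 1 + 100/103 = - 0.03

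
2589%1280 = 29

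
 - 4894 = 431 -5325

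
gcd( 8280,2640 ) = 120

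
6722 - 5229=1493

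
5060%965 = 235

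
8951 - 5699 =3252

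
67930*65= 4415450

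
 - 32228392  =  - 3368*9569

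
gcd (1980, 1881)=99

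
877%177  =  169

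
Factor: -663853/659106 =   -  2^ ( - 1) * 3^ (- 2)*7^(  -  1)*5231^( - 1 )*663853^1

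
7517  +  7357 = 14874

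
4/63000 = 1/15750 = 0.00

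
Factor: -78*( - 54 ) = 2^2*3^4*13^1 = 4212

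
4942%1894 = 1154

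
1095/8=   1095/8 = 136.88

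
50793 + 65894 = 116687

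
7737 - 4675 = 3062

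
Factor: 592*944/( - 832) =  - 2^2 * 13^( - 1 )*37^1* 59^1 = - 8732/13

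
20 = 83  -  63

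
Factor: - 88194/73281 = -29398/24427 = - 2^1*13^(- 1 )*1879^ ( - 1 )*14699^1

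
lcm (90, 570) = 1710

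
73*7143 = 521439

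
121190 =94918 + 26272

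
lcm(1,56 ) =56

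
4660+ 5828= 10488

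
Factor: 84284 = 2^2*19^1*1109^1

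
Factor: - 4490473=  - 13^1*109^1*3169^1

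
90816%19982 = 10888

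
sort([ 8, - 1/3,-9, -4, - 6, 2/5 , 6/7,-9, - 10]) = [ -10,-9,  -  9,-6, - 4, - 1/3, 2/5,6/7, 8 ]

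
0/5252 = 0 = 0.00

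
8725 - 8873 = - 148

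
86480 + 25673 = 112153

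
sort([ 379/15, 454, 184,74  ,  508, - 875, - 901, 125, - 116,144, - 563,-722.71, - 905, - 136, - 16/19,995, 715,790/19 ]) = [ - 905, - 901, - 875,-722.71, - 563,  -  136, - 116,-16/19,379/15, 790/19, 74,125, 144,184,  454,508, 715,995]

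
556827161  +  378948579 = 935775740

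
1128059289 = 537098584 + 590960705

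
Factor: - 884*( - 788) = 696592 = 2^4 * 13^1*17^1*197^1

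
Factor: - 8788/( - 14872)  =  13/22 = 2^(-1 )*11^( - 1)*13^1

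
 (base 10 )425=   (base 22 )j7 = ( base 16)1A9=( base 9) 522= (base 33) CT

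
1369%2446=1369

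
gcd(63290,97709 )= 1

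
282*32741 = 9232962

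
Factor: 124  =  2^2*31^1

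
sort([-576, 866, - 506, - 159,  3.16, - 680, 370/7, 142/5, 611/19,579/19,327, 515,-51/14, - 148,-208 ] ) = [ - 680, - 576,  -  506, - 208,-159,  -  148,  -  51/14,3.16 , 142/5,579/19, 611/19,  370/7, 327,  515 , 866]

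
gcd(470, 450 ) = 10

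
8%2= 0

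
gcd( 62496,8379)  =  63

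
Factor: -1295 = -5^1*7^1*37^1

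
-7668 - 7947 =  - 15615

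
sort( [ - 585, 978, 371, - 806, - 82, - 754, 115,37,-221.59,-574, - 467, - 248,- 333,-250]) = [ - 806, - 754, - 585, - 574, - 467, - 333, - 250,-248, - 221.59, -82, 37,115,  371, 978] 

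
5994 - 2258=3736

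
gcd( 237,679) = 1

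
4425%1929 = 567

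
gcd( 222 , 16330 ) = 2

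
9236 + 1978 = 11214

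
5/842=5/842 = 0.01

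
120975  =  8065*15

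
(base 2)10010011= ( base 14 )a7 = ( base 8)223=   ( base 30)4R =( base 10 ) 147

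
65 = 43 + 22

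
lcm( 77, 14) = 154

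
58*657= 38106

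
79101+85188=164289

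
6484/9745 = 6484/9745 =0.67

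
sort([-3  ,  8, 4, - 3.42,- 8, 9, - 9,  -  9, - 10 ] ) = [ - 10,-9, - 9,-8, - 3.42, - 3,4,  8, 9 ] 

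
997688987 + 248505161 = 1246194148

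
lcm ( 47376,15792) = 47376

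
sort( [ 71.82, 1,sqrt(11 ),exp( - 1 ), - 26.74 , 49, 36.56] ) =[-26.74, exp(-1 ),1,  sqrt( 11),  36.56,49, 71.82 ] 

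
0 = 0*536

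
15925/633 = 25 + 100/633 = 25.16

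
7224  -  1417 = 5807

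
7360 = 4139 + 3221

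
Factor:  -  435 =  - 3^1*5^1*29^1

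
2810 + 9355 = 12165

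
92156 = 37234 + 54922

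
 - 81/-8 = 10+1/8 = 10.12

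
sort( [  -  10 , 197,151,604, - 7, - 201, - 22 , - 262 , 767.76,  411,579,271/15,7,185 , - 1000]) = [ - 1000,  -  262,-201, - 22, - 10, - 7, 7, 271/15,151,185,197,411,579,604,767.76]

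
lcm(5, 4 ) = 20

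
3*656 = 1968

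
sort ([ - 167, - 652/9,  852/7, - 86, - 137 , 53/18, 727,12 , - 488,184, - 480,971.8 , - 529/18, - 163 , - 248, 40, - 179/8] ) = [ - 488 , - 480 , - 248, - 167, - 163, - 137, - 86, - 652/9,-529/18,-179/8,53/18, 12, 40,852/7 , 184,727,  971.8 ] 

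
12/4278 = 2/713 = 0.00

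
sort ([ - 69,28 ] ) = [-69,28] 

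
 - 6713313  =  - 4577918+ - 2135395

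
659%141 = 95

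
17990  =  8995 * 2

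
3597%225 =222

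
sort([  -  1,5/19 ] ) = [  -  1,5/19 ] 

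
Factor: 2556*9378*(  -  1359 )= -2^3*3^6*71^1*151^1*521^1 = - 32575458312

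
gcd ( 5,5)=5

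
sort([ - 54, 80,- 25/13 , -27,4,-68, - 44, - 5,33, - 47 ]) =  [  -  68, - 54, - 47,-44,  -  27, - 5, - 25/13,4,  33, 80 ] 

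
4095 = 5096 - 1001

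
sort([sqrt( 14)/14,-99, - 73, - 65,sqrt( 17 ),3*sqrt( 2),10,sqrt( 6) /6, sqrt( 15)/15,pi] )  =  [ - 99,-73, - 65,sqrt( 15) /15,  sqrt( 14)/14, sqrt( 6)/6,pi,sqrt( 17) , 3*sqrt (2)  ,  10 ] 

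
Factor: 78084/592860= 27/205 = 3^3 *5^ ( - 1 )*41^ ( -1 )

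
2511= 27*93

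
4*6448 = 25792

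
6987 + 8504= 15491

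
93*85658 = 7966194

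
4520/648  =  565/81= 6.98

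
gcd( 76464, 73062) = 162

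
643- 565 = 78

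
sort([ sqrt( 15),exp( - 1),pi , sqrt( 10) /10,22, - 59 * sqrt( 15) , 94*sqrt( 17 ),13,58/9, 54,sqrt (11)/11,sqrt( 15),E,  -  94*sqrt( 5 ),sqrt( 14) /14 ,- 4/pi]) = [ - 59*sqrt( 15), - 94*sqrt( 5 ),  -  4/pi, sqrt(14) /14,sqrt( 11) /11, sqrt( 10) /10,exp( - 1),  E,  pi  ,  sqrt( 15), sqrt( 15),58/9,13,22,54,94*sqrt( 17) ]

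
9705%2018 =1633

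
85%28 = 1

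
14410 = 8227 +6183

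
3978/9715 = 3978/9715 = 0.41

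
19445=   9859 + 9586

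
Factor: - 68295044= - 2^2*19^1*37^1*149^1*163^1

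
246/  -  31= - 246/31 = - 7.94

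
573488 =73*7856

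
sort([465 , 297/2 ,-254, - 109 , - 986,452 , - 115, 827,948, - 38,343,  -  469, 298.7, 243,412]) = [ - 986, - 469, - 254, - 115, - 109,-38,297/2,  243,  298.7 , 343,412, 452, 465 , 827,948] 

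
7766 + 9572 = 17338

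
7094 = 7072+22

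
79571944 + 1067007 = 80638951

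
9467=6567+2900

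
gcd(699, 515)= 1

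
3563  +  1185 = 4748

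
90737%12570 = 2747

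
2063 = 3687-1624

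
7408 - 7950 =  - 542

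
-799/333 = -3 + 200/333 = - 2.40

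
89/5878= 89/5878 = 0.02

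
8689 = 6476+2213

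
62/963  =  62/963 = 0.06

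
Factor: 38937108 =2^2*3^1 * 7^1*463537^1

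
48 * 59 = 2832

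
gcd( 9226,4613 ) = 4613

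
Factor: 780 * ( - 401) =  - 2^2 *3^1 * 5^1*13^1  *  401^1 = - 312780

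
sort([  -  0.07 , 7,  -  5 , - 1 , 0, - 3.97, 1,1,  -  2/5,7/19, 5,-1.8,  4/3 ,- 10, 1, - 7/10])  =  [- 10,- 5 , - 3.97,- 1.8, - 1 , - 7/10, - 2/5, - 0.07, 0,7/19,1, 1,1,4/3,5 , 7] 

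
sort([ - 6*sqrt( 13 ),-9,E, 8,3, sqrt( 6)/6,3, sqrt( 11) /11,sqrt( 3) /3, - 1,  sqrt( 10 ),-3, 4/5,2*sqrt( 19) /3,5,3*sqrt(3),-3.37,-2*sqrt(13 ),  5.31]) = [ - 6*sqrt( 13), - 9,-2*sqrt( 13 ), - 3.37, - 3,  -  1, sqrt(11 ) /11,  sqrt (6)/6 , sqrt( 3) /3, 4/5, E, 2*sqrt( 19)/3,3, 3, sqrt ( 10 ), 5, 3 * sqrt (3 ), 5.31, 8]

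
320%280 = 40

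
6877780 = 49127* 140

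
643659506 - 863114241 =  - 219454735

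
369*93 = 34317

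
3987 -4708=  - 721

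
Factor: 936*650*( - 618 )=  -  2^5*3^3*5^2*13^2*103^1=- 375991200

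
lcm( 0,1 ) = 0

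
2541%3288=2541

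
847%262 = 61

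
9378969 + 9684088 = 19063057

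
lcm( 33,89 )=2937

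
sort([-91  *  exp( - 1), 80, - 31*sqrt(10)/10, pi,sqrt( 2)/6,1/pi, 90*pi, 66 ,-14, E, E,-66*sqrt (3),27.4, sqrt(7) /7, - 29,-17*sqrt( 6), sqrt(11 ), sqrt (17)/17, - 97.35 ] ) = [ - 66*sqrt( 3 ), - 97.35, - 17*sqrt (6), - 91*exp( -1),  -  29 , - 14, - 31*sqrt(10)/10 , sqrt(2)/6, sqrt ( 17) /17 , 1/pi,sqrt( 7)/7,  E, E,pi, sqrt(11 ) , 27.4 , 66, 80,90*pi ]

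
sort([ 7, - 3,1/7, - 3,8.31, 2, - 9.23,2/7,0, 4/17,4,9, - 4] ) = [- 9.23, - 4,-3, - 3, 0,1/7 , 4/17,2/7, 2,4,7,8.31,9 ] 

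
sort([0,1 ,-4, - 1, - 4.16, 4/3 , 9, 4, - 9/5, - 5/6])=[ - 4.16, - 4, - 9/5, - 1, - 5/6, 0, 1,4/3,4 , 9] 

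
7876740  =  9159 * 860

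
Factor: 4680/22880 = 9/44 = 2^(-2 )*3^2*11^( - 1)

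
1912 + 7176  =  9088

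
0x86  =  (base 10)134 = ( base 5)1014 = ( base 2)10000110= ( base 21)68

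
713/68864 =713/68864 = 0.01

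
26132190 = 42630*613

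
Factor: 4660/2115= 2^2*3^(-2)*47^( -1 )*233^1 =932/423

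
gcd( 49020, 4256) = 76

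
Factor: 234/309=2^1*3^1*13^1 * 103^( - 1)= 78/103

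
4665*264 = 1231560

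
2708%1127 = 454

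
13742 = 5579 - - 8163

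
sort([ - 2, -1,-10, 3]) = [-10,- 2, - 1, 3]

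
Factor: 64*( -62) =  -2^7*31^1=-  3968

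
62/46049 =62/46049 =0.00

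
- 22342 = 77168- 99510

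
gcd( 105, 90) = 15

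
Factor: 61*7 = 7^1*61^1 = 427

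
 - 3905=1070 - 4975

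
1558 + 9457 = 11015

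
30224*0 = 0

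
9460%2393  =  2281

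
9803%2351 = 399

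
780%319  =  142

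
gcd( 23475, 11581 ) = 313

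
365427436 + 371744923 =737172359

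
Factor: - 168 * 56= - 9408  =  - 2^6*3^1*7^2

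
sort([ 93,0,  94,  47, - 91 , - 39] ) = [ - 91, - 39,0 , 47,93,94] 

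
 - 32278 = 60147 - 92425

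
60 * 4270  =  256200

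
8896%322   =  202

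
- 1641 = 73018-74659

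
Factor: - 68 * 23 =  - 2^2 * 17^1*23^1 = -1564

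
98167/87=98167/87 = 1128.36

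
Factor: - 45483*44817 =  - 3^2*14939^1*15161^1 = -2038411611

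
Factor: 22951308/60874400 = 2^ ( - 3)*3^1*5^( - 2)*41^1*47^(  -  1 )*1619^( - 1)*46649^1 = 5737827/15218600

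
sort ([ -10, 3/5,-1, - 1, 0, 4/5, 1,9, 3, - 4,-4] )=[-10, -4,-4,  -  1, -1, 0,3/5, 4/5, 1, 3, 9 ] 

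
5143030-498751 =4644279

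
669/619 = 1+ 50/619=1.08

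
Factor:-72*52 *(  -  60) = 2^7*3^3*5^1*13^1 = 224640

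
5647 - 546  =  5101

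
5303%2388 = 527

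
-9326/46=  - 4663/23 = -  202.74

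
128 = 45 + 83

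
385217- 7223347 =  - 6838130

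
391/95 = 391/95 = 4.12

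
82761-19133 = 63628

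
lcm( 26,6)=78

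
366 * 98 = 35868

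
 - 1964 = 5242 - 7206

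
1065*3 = 3195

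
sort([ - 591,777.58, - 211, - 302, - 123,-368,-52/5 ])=[ - 591, - 368 , - 302, - 211, - 123 , - 52/5, 777.58 ] 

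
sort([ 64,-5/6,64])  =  [ - 5/6,64,64]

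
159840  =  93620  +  66220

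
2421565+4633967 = 7055532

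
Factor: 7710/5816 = 2^( - 2 )*3^1*5^1*257^1*727^(- 1) = 3855/2908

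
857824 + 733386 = 1591210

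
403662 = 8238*49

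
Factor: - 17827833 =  -3^1*19^1*257^1*1217^1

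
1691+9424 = 11115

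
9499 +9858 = 19357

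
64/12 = 5 + 1/3 = 5.33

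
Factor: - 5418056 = - 2^3 * 7^1 * 31^1*3121^1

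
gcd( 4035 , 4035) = 4035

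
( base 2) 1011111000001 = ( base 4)1133001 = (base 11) 4629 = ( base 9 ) 8306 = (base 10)6081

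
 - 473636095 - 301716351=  - 775352446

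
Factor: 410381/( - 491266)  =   - 2^(-1 )*17^(-1 )*19^1*14449^( - 1)*21599^1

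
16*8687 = 138992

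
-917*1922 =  - 1762474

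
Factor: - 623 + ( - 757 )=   -  1380=-2^2*3^1*5^1*23^1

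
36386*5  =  181930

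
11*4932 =54252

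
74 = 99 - 25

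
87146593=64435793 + 22710800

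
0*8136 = 0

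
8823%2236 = 2115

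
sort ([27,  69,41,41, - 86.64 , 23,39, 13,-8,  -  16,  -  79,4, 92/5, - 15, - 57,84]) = [ - 86.64, - 79, -57, - 16 , - 15 , - 8,4 , 13,92/5, 23,27 , 39,41, 41, 69 , 84]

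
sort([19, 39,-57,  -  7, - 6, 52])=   [  -  57, - 7, - 6, 19,39,52 ] 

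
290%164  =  126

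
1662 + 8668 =10330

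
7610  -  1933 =5677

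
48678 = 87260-38582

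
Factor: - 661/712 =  - 2^( - 3)*89^(-1)*661^1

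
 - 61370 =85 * ( - 722)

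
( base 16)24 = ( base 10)36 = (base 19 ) 1H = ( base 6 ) 100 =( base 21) 1F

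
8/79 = 8/79 = 0.10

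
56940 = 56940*1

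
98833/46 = 98833/46 = 2148.54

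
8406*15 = 126090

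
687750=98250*7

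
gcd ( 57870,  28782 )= 18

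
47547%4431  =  3237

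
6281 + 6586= 12867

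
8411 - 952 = 7459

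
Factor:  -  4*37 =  - 2^2*37^1 = - 148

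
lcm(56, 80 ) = 560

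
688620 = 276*2495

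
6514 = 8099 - 1585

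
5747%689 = 235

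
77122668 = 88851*868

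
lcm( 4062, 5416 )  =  16248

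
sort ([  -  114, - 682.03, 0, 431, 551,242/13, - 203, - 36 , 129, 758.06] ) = [- 682.03, - 203, - 114, - 36,  0,242/13,129, 431,  551, 758.06 ]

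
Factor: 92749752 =2^3*3^3*429397^1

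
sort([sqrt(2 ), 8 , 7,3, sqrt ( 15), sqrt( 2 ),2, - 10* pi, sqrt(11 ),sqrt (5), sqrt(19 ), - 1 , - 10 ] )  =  [ - 10*pi , - 10, - 1, sqrt ( 2), sqrt(2),2,sqrt( 5),3, sqrt( 11), sqrt (15 ), sqrt (19), 7,  8]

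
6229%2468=1293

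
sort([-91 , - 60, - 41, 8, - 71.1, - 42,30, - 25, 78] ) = [ - 91, - 71.1, - 60, - 42,-41, -25, 8,30,78] 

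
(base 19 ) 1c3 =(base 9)727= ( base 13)367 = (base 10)592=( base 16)250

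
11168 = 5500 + 5668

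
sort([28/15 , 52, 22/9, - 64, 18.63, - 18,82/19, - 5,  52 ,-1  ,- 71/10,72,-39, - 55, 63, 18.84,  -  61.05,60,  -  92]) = [ - 92,-64, - 61.05,  -  55, - 39,-18, - 71/10,-5 ,-1,28/15 , 22/9, 82/19,18.63,18.84,52,52,60,63,72 ] 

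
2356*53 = 124868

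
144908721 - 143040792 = 1867929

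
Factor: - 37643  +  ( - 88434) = - 126077  =  - 7^2  *  31^1*83^1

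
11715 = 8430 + 3285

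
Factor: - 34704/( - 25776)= 179^( - 1)*241^1 = 241/179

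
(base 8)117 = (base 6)211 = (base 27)2p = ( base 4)1033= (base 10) 79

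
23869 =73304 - 49435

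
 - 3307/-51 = 64 + 43/51=64.84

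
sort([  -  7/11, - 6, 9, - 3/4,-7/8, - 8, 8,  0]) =[ - 8,-6,-7/8, - 3/4, - 7/11,0,8 , 9] 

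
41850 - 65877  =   - 24027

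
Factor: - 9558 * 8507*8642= - 2^2*3^4 * 29^1 * 47^1*59^1*149^1 * 181^1=- 702680207652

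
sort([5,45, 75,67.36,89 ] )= [ 5, 45, 67.36, 75, 89]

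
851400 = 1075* 792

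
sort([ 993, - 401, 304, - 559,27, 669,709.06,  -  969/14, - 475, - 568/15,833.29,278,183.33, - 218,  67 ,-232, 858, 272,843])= [ - 559, - 475, - 401, - 232,-218,-969/14, - 568/15,27,67 , 183.33, 272,278,304 , 669, 709.06, 833.29,843,858, 993]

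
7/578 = 7/578 = 0.01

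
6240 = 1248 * 5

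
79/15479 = 79/15479=0.01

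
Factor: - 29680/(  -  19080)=2^1*3^( - 2 ) * 7^1 = 14/9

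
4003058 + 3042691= 7045749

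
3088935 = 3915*789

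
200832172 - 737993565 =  - 537161393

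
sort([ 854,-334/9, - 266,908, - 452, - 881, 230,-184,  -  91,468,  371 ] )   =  [ - 881, - 452, - 266,-184, - 91, - 334/9,230,  371,468 , 854,908] 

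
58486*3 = 175458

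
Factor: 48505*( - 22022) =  - 2^1 *5^1 * 7^1 * 11^2*13^1*89^1 * 109^1 = - 1068177110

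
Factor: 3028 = 2^2*757^1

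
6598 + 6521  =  13119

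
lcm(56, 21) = 168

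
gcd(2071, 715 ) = 1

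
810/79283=810/79283 = 0.01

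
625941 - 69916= 556025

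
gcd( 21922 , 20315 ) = 1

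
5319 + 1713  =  7032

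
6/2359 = 6/2359 = 0.00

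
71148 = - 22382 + 93530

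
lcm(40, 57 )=2280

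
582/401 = 1+ 181/401 = 1.45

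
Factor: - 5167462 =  - 2^1 * 47^1 * 54973^1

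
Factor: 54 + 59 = 113 = 113^1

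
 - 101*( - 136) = 13736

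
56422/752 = 28211/376 = 75.03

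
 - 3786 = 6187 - 9973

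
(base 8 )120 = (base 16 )50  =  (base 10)80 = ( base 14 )5A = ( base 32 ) 2G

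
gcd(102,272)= 34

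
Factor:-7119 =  - 3^2 * 7^1 * 113^1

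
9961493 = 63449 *157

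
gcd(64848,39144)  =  168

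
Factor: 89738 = 2^1*11^1 * 4079^1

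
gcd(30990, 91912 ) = 2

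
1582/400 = 791/200 = 3.96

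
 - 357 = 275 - 632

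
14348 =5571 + 8777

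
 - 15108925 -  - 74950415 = 59841490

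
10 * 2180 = 21800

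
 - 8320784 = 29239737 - 37560521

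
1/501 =1/501 =0.00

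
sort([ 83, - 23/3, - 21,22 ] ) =[ - 21, - 23/3,22,  83 ] 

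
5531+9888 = 15419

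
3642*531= 1933902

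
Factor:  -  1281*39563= - 3^1*7^1*61^1*39563^1 =- 50680203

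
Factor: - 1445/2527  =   - 5^1 * 7^ ( -1) * 17^2 * 19^( - 2 ) 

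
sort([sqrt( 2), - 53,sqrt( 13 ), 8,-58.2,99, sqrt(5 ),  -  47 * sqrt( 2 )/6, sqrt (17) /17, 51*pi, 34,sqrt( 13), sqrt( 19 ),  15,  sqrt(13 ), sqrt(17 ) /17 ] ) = [- 58.2,  -  53, - 47*sqrt(2 )/6 , sqrt (17)/17 , sqrt( 17) /17, sqrt( 2),sqrt(5 ),sqrt(13),sqrt( 13 ),sqrt(13), sqrt( 19),  8 , 15,34, 99, 51*pi]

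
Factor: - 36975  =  -3^1*5^2*17^1*29^1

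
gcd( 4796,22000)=44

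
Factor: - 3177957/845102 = - 2^(-1)* 3^1*139^1*7621^1  *422551^(-1)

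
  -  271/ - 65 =271/65 = 4.17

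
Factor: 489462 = 2^1*3^1 *29^2*97^1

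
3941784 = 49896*79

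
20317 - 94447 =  - 74130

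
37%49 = 37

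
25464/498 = 51 + 11/83 =51.13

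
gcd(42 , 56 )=14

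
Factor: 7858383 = 3^1*13^1*201497^1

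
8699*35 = 304465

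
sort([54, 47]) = [47, 54]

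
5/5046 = 5/5046 = 0.00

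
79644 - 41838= 37806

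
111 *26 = 2886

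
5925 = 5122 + 803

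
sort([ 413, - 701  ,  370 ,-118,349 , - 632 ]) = [ - 701, - 632,-118, 349,370, 413 ]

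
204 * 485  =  98940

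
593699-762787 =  - 169088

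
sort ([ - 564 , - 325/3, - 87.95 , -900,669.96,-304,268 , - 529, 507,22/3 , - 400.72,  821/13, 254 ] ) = [-900, - 564 , - 529, - 400.72, - 304 , - 325/3, - 87.95 , 22/3 , 821/13 , 254,268,  507,669.96]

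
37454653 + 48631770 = 86086423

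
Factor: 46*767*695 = 24520990 = 2^1*5^1*13^1*23^1*59^1*139^1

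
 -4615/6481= - 4615/6481   =  - 0.71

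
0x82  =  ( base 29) 4e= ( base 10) 130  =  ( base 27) 4m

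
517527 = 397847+119680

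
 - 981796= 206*( - 4766)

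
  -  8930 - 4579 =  - 13509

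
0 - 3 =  - 3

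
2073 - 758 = 1315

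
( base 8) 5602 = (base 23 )5d2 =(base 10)2946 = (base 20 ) 776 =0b101110000010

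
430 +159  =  589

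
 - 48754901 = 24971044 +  - 73725945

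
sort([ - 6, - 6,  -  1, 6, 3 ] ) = [ - 6,-6, - 1, 3, 6]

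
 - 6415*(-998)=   6402170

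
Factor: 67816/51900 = 2^1*3^ ( - 1 )  *5^ ( - 2)*7^2 = 98/75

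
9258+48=9306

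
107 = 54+53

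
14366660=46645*308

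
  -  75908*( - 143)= 10854844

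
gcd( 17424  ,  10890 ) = 2178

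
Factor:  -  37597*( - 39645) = 3^2*5^1*7^1*41^1 * 131^1*881^1 = 1490533065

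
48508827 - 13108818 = 35400009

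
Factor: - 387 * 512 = -198144 =- 2^9*3^2*43^1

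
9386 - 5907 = 3479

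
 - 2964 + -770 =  - 3734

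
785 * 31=24335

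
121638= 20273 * 6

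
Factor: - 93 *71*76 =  - 501828=   - 2^2*3^1 * 19^1*31^1*71^1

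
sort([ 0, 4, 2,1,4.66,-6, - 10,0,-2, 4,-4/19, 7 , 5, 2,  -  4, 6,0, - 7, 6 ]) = [-10, - 7,- 6,-4, - 2,-4/19,0,0 , 0, 1, 2,2 , 4,4,4.66,5, 6,6,7 ]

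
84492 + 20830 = 105322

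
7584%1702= 776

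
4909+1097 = 6006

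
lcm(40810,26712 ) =1469160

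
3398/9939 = 3398/9939 = 0.34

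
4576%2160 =256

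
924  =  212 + 712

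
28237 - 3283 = 24954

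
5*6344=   31720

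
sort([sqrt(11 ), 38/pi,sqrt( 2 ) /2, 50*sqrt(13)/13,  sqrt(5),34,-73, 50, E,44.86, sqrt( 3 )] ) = [ - 73,sqrt ( 2 ) /2 , sqrt(3), sqrt(5), E, sqrt(11), 38/pi, 50*sqrt(13) /13, 34 , 44.86,50] 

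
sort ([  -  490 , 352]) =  [ - 490,  352]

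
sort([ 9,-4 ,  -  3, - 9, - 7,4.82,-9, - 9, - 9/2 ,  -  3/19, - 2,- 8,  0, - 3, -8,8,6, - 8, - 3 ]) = [ - 9, - 9, - 9, - 8,-8, - 8,- 7, - 9/2, - 4, - 3 , - 3, - 3,-2, - 3/19,0,4.82,6, 8,  9]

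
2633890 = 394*6685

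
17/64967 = 17/64967 = 0.00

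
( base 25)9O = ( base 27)96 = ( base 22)b7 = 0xF9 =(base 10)249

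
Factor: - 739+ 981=2^1*11^2 = 242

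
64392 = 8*8049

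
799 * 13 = 10387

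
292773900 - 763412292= - 470638392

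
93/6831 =31/2277 = 0.01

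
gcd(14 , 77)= 7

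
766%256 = 254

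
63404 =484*131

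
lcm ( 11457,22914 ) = 22914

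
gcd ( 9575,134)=1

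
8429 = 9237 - 808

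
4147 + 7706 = 11853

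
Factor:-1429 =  - 1429^1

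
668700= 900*743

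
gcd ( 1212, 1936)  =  4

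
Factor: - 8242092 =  - 2^2*3^2*283^1*809^1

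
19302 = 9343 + 9959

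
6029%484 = 221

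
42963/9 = 4773 + 2/3 = 4773.67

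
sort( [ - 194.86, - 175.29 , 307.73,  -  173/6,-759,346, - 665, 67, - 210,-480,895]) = [ - 759 , - 665, - 480,  -  210, - 194.86, - 175.29, - 173/6,67,  307.73,346, 895]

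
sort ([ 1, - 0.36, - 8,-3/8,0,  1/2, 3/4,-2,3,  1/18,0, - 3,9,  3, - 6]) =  [ - 8, - 6,- 3, - 2, - 3/8 , - 0.36,0 , 0,1/18,1/2,3/4,1 , 3,3, 9]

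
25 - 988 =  - 963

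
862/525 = 1 + 337/525 = 1.64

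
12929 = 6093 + 6836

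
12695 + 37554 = 50249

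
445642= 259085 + 186557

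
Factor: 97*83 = 83^1*97^1 = 8051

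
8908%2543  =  1279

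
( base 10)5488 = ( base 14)2000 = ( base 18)GGG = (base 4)1111300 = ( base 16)1570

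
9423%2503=1914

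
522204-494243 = 27961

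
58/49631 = 58/49631 = 0.00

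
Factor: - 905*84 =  - 76020 = - 2^2 * 3^1 * 5^1 *7^1 * 181^1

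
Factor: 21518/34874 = 29^1* 47^( - 1 ) = 29/47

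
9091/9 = 1010+1/9  =  1010.11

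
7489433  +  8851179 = 16340612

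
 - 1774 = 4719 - 6493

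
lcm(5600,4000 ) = 28000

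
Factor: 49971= 3^1 * 16657^1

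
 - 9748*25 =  - 243700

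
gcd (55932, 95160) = 12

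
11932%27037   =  11932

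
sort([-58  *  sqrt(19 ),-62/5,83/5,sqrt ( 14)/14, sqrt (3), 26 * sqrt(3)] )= [ - 58*sqrt( 19),-62/5,sqrt(14 ) /14,sqrt( 3 ), 83/5,26*sqrt(3) ]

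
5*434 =2170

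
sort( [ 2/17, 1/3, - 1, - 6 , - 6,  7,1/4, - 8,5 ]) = [ - 8 , - 6, - 6, - 1, 2/17,1/4 , 1/3, 5,  7]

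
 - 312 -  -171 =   -  141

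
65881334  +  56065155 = 121946489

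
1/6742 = 1/6742 = 0.00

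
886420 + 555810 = 1442230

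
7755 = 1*7755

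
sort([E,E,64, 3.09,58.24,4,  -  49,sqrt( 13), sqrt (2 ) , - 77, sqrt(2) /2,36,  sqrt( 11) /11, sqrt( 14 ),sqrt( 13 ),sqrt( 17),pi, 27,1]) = [ -77, - 49, sqrt ( 11)/11, sqrt( 2) /2,1, sqrt(2 ),E,E,3.09, pi, sqrt( 13 ), sqrt ( 13),sqrt( 14 ),4,sqrt ( 17 ),  27,36,58.24, 64 ]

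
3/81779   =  3/81779 =0.00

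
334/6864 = 167/3432 = 0.05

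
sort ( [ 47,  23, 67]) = [23,47 , 67 ] 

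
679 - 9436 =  - 8757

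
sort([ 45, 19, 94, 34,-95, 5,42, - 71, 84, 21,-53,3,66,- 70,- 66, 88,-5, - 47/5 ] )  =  [  -  95, - 71,  -  70, - 66, - 53,  -  47/5, - 5, 3, 5,19, 21,34 , 42, 45,  66, 84, 88, 94 ]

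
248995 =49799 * 5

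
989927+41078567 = 42068494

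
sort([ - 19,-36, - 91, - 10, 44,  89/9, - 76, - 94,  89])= [  -  94, - 91, - 76, - 36, - 19, - 10, 89/9,44, 89 ] 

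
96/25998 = 16/4333 = 0.00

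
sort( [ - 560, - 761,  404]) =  [ - 761, - 560, 404] 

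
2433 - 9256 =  - 6823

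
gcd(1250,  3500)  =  250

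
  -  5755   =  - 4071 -1684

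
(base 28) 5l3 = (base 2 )1000110011111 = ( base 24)7jn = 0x119f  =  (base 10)4511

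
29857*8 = 238856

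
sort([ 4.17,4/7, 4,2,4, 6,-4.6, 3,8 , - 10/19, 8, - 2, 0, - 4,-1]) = [-4.6, - 4, - 2, - 1, - 10/19,0, 4/7, 2, 3, 4, 4, 4.17,6  ,  8, 8] 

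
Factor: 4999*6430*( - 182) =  - 5850129740 = -2^2 * 5^1*7^1*13^1*643^1*4999^1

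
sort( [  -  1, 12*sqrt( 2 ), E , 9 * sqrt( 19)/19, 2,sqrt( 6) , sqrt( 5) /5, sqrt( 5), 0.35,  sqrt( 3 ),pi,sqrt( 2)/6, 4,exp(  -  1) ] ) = [ - 1,  sqrt (2 )/6,0.35,exp(-1), sqrt ( 5 )/5,sqrt( 3 ),2,9*sqrt(19 ) /19,sqrt( 5),sqrt ( 6 ),E,pi,4 , 12 * sqrt( 2)] 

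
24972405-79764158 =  -54791753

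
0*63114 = 0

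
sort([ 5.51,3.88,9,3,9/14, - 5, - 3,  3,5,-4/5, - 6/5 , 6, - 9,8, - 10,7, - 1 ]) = [ - 10, - 9, - 5, - 3,  -  6/5, - 1, - 4/5,9/14,  3,  3,  3.88,5,  5.51,6,7, 8,9 ] 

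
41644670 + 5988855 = 47633525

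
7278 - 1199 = 6079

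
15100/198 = 76+ 26/99 = 76.26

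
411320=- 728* ( -565 )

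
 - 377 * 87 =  - 32799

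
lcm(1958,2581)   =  56782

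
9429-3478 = 5951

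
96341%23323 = 3049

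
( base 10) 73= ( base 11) 67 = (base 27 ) 2J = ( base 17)45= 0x49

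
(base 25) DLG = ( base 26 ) cl8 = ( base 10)8666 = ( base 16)21DA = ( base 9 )12788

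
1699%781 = 137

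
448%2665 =448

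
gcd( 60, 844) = 4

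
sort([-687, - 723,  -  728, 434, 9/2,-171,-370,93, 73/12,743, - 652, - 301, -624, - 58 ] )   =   [-728,  -  723, - 687, - 652, - 624,  -  370,  -  301,-171,  -  58,9/2, 73/12, 93,  434, 743]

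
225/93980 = 45/18796 = 0.00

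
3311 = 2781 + 530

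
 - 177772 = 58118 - 235890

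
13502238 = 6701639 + 6800599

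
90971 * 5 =454855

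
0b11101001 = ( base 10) 233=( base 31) 7g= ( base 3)22122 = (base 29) 81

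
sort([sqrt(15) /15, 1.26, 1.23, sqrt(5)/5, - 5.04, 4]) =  [ - 5.04,sqrt (15)/15, sqrt( 5 )/5, 1.23,  1.26, 4 ] 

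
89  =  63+26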